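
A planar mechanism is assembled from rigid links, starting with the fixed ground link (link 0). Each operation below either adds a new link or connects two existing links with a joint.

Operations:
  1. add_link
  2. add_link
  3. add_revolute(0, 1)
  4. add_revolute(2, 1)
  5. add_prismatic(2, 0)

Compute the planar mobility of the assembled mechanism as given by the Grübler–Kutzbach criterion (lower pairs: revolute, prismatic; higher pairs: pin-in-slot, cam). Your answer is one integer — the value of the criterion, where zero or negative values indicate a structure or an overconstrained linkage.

[1;0;0] (link 0 is ground)
L+ [2;0;0]
L+ [3;0;0]
R(0,1)∈J1 [3;1;0]
R(2,1)∈J1 [3;2;0]
P(2,0)∈J1 [3;3;0]
mobility = 6 − 6 − 0 = 0

M = 0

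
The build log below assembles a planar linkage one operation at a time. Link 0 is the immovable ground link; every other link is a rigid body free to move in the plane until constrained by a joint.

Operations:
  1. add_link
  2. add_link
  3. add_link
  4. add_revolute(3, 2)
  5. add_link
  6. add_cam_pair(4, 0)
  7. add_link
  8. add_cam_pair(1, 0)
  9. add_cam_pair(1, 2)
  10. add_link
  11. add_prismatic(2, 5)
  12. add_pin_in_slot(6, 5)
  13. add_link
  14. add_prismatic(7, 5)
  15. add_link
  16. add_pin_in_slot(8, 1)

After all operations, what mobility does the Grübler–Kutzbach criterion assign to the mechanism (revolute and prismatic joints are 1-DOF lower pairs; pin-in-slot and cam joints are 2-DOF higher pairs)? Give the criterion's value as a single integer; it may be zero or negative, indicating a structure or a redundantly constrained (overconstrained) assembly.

L=1 J1=0 J2=0
add link → L=2 J1=0 J2=0
add link → L=3 J1=0 J2=0
add link → L=4 J1=0 J2=0
R@3,2 dof=1 J1 → L=4 J1=1 J2=0
add link → L=5 J1=1 J2=0
C@4,0 dof=2 J2 → L=5 J1=1 J2=1
add link → L=6 J1=1 J2=1
C@1,0 dof=2 J2 → L=6 J1=1 J2=2
C@1,2 dof=2 J2 → L=6 J1=1 J2=3
add link → L=7 J1=1 J2=3
P@2,5 dof=1 J1 → L=7 J1=2 J2=3
PS@6,5 dof=2 J2 → L=7 J1=2 J2=4
add link → L=8 J1=2 J2=4
P@7,5 dof=1 J1 → L=8 J1=3 J2=4
add link → L=9 J1=3 J2=4
PS@8,1 dof=2 J2 → L=9 J1=3 J2=5
M=3(L−1)−2J1−J2=3·8−2·3−5=13

M = 13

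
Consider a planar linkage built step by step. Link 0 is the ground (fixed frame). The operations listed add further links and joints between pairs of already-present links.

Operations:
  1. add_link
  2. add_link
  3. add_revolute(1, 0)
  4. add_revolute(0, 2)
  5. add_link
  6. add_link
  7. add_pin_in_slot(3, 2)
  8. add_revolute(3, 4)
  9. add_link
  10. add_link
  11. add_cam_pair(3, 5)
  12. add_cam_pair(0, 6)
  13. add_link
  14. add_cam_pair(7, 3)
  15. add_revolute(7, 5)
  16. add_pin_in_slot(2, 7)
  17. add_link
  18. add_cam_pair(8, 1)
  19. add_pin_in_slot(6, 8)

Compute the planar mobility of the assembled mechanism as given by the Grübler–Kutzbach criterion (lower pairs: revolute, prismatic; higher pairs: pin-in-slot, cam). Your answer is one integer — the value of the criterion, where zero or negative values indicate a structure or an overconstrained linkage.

[1;0;0] (link 0 is ground)
L+ [2;0;0]
L+ [3;0;0]
R(1,0)∈J1 [3;1;0]
R(0,2)∈J1 [3;2;0]
L+ [4;2;0]
L+ [5;2;0]
PS(3,2)∈J2 [5;2;1]
R(3,4)∈J1 [5;3;1]
L+ [6;3;1]
L+ [7;3;1]
C(3,5)∈J2 [7;3;2]
C(0,6)∈J2 [7;3;3]
L+ [8;3;3]
C(7,3)∈J2 [8;3;4]
R(7,5)∈J1 [8;4;4]
PS(2,7)∈J2 [8;4;5]
L+ [9;4;5]
C(8,1)∈J2 [9;4;6]
PS(6,8)∈J2 [9;4;7]
mobility = 24 − 8 − 7 = 9

M = 9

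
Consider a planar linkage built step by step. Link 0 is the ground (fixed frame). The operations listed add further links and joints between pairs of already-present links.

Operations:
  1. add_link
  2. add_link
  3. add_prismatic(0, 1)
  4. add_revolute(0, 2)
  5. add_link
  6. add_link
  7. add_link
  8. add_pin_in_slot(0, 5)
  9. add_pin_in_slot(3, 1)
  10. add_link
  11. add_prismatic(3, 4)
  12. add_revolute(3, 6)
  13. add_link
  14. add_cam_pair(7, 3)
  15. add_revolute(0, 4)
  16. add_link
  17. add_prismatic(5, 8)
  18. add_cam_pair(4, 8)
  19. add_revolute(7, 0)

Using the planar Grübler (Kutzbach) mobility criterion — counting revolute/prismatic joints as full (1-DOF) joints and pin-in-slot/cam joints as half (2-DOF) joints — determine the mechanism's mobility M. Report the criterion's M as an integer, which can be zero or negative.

link 0 = ground. State L|J1|J2 = 1|0|0
+link1  2|0|0
+link2  3|0|0
P(0,1) f=1→J1  3|1|0
R(0,2) f=1→J1  3|2|0
+link3  4|2|0
+link4  5|2|0
+link5  6|2|0
PS(0,5) f=2→J2  6|2|1
PS(3,1) f=2→J2  6|2|2
+link6  7|2|2
P(3,4) f=1→J1  7|3|2
R(3,6) f=1→J1  7|4|2
+link7  8|4|2
C(7,3) f=2→J2  8|4|3
R(0,4) f=1→J1  8|5|3
+link8  9|5|3
P(5,8) f=1→J1  9|6|3
C(4,8) f=2→J2  9|6|4
R(7,0) f=1→J1  9|7|4
M = 3(9−1)−2·7−4 = 24−14−4 = 6

M = 6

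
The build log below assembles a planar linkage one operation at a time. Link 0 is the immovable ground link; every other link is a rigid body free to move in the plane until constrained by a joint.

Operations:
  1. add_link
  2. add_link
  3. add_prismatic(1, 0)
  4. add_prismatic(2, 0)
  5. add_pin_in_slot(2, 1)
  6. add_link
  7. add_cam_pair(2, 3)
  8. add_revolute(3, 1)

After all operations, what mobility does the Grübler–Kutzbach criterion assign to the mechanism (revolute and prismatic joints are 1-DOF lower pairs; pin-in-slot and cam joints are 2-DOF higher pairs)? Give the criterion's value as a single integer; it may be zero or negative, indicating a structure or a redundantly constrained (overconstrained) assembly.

M = 1

L=1 J1=0 J2=0
add link → L=2 J1=0 J2=0
add link → L=3 J1=0 J2=0
P@1,0 dof=1 J1 → L=3 J1=1 J2=0
P@2,0 dof=1 J1 → L=3 J1=2 J2=0
PS@2,1 dof=2 J2 → L=3 J1=2 J2=1
add link → L=4 J1=2 J2=1
C@2,3 dof=2 J2 → L=4 J1=2 J2=2
R@3,1 dof=1 J1 → L=4 J1=3 J2=2
M=3(L−1)−2J1−J2=3·3−2·3−2=1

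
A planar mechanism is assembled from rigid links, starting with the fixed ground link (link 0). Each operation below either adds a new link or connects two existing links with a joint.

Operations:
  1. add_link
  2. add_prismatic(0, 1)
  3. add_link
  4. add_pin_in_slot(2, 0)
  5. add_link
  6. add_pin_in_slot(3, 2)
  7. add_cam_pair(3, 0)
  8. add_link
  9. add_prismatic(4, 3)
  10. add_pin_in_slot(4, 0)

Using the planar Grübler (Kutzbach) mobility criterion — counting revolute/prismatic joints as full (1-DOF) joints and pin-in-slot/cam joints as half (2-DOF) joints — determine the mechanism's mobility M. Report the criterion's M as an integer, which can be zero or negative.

M = 4

L=1 J1=0 J2=0
add link → L=2 J1=0 J2=0
P@0,1 dof=1 J1 → L=2 J1=1 J2=0
add link → L=3 J1=1 J2=0
PS@2,0 dof=2 J2 → L=3 J1=1 J2=1
add link → L=4 J1=1 J2=1
PS@3,2 dof=2 J2 → L=4 J1=1 J2=2
C@3,0 dof=2 J2 → L=4 J1=1 J2=3
add link → L=5 J1=1 J2=3
P@4,3 dof=1 J1 → L=5 J1=2 J2=3
PS@4,0 dof=2 J2 → L=5 J1=2 J2=4
M=3(L−1)−2J1−J2=3·4−2·2−4=4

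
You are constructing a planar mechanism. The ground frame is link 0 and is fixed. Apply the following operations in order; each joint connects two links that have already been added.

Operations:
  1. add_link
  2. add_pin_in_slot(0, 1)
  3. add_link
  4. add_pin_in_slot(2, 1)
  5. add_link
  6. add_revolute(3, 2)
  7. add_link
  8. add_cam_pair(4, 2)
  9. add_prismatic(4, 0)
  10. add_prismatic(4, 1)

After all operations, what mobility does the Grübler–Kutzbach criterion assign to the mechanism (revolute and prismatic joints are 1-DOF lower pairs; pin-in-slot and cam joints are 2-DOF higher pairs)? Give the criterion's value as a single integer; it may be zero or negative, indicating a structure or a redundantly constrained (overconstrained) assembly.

M = 3

(L,J1,J2)=(1,0,0); link0 fixed
link1: (2,0,0)
PS 0-1 [J2]: (2,0,1)
link2: (3,0,1)
PS 2-1 [J2]: (3,0,2)
link3: (4,0,2)
R 3-2 [J1]: (4,1,2)
link4: (5,1,2)
C 4-2 [J2]: (5,1,3)
P 4-0 [J1]: (5,2,3)
P 4-1 [J1]: (5,3,3)
Grübler: 3·4 − 2·3 − 3 = 3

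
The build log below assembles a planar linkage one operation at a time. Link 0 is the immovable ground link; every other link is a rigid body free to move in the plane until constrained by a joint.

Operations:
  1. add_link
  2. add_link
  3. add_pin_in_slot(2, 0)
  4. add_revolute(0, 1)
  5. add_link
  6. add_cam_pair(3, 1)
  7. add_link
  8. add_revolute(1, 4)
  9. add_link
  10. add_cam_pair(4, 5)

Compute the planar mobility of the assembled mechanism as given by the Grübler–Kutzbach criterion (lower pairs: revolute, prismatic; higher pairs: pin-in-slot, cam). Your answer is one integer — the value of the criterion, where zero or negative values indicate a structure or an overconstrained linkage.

(L,J1,J2)=(1,0,0); link0 fixed
link1: (2,0,0)
link2: (3,0,0)
PS 2-0 [J2]: (3,0,1)
R 0-1 [J1]: (3,1,1)
link3: (4,1,1)
C 3-1 [J2]: (4,1,2)
link4: (5,1,2)
R 1-4 [J1]: (5,2,2)
link5: (6,2,2)
C 4-5 [J2]: (6,2,3)
Grübler: 3·5 − 2·2 − 3 = 8

M = 8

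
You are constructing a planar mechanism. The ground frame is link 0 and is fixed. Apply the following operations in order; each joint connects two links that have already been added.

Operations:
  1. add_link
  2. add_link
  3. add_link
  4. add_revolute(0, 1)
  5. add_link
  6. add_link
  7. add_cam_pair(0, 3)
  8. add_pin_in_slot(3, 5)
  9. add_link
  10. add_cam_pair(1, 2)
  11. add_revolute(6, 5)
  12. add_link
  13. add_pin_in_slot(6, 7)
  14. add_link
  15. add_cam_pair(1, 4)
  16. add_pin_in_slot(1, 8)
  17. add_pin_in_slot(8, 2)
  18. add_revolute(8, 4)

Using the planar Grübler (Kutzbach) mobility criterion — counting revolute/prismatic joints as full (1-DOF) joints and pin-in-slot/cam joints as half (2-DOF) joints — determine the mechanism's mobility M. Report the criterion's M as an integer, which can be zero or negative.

link 0 = ground. State L|J1|J2 = 1|0|0
+link1  2|0|0
+link2  3|0|0
+link3  4|0|0
R(0,1) f=1→J1  4|1|0
+link4  5|1|0
+link5  6|1|0
C(0,3) f=2→J2  6|1|1
PS(3,5) f=2→J2  6|1|2
+link6  7|1|2
C(1,2) f=2→J2  7|1|3
R(6,5) f=1→J1  7|2|3
+link7  8|2|3
PS(6,7) f=2→J2  8|2|4
+link8  9|2|4
C(1,4) f=2→J2  9|2|5
PS(1,8) f=2→J2  9|2|6
PS(8,2) f=2→J2  9|2|7
R(8,4) f=1→J1  9|3|7
M = 3(9−1)−2·3−7 = 24−6−7 = 11

M = 11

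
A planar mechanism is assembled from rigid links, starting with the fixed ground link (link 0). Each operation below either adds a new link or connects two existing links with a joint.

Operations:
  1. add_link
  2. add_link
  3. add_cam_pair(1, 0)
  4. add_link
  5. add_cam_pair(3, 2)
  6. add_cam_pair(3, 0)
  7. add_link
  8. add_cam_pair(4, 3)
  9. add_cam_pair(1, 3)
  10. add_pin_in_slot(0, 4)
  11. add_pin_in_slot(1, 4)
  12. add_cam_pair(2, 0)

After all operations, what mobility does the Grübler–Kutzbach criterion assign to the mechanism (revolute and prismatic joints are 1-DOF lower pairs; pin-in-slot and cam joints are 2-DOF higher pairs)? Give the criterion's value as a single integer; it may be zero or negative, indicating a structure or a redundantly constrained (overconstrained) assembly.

L=1 J1=0 J2=0
add link → L=2 J1=0 J2=0
add link → L=3 J1=0 J2=0
C@1,0 dof=2 J2 → L=3 J1=0 J2=1
add link → L=4 J1=0 J2=1
C@3,2 dof=2 J2 → L=4 J1=0 J2=2
C@3,0 dof=2 J2 → L=4 J1=0 J2=3
add link → L=5 J1=0 J2=3
C@4,3 dof=2 J2 → L=5 J1=0 J2=4
C@1,3 dof=2 J2 → L=5 J1=0 J2=5
PS@0,4 dof=2 J2 → L=5 J1=0 J2=6
PS@1,4 dof=2 J2 → L=5 J1=0 J2=7
C@2,0 dof=2 J2 → L=5 J1=0 J2=8
M=3(L−1)−2J1−J2=3·4−2·0−8=4

M = 4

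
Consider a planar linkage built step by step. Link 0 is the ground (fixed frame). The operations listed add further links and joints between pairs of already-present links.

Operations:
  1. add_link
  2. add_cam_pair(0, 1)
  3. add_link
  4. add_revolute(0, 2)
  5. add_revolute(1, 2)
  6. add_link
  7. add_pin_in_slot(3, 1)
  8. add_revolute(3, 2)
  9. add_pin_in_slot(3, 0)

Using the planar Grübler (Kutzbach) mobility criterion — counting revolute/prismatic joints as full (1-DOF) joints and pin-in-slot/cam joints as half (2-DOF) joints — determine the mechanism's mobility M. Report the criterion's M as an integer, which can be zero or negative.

M = 0

[1;0;0] (link 0 is ground)
L+ [2;0;0]
C(0,1)∈J2 [2;0;1]
L+ [3;0;1]
R(0,2)∈J1 [3;1;1]
R(1,2)∈J1 [3;2;1]
L+ [4;2;1]
PS(3,1)∈J2 [4;2;2]
R(3,2)∈J1 [4;3;2]
PS(3,0)∈J2 [4;3;3]
mobility = 9 − 6 − 3 = 0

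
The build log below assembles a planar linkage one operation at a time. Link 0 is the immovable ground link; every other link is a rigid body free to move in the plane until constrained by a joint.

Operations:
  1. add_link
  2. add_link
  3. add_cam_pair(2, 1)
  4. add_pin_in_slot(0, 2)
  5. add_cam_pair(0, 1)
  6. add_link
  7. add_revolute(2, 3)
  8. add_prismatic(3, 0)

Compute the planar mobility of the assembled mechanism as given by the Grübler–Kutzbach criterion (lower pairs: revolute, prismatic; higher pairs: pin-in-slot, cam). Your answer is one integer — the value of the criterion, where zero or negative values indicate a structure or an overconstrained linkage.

M = 2

ground; <1,0,0>
#1 <2,0,0>
#2 <3,0,0>
C:2↔1 J2 <3,0,1>
PS:0↔2 J2 <3,0,2>
C:0↔1 J2 <3,0,3>
#3 <4,0,3>
R:2↔3 J1 <4,1,3>
P:3↔0 J1 <4,2,3>
3×3 − 2×2 − 1×3 = 2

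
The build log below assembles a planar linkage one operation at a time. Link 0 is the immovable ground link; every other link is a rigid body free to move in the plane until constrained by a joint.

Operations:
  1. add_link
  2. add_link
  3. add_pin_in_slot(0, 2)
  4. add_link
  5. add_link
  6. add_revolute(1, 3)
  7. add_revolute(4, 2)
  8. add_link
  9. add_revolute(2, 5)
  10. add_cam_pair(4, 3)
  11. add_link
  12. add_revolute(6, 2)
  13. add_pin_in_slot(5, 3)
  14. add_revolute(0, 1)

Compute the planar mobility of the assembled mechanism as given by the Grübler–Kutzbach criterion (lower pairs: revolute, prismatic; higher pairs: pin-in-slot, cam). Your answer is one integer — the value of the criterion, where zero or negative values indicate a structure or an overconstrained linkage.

link 0 = ground. State L|J1|J2 = 1|0|0
+link1  2|0|0
+link2  3|0|0
PS(0,2) f=2→J2  3|0|1
+link3  4|0|1
+link4  5|0|1
R(1,3) f=1→J1  5|1|1
R(4,2) f=1→J1  5|2|1
+link5  6|2|1
R(2,5) f=1→J1  6|3|1
C(4,3) f=2→J2  6|3|2
+link6  7|3|2
R(6,2) f=1→J1  7|4|2
PS(5,3) f=2→J2  7|4|3
R(0,1) f=1→J1  7|5|3
M = 3(7−1)−2·5−3 = 18−10−3 = 5

M = 5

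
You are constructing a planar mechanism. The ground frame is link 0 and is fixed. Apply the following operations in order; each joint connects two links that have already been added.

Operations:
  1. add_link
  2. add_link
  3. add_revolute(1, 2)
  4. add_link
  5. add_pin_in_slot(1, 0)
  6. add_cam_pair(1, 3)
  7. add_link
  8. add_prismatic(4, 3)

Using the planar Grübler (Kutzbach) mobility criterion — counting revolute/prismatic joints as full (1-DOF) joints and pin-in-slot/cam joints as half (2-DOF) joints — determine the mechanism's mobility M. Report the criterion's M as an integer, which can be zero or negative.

[1;0;0] (link 0 is ground)
L+ [2;0;0]
L+ [3;0;0]
R(1,2)∈J1 [3;1;0]
L+ [4;1;0]
PS(1,0)∈J2 [4;1;1]
C(1,3)∈J2 [4;1;2]
L+ [5;1;2]
P(4,3)∈J1 [5;2;2]
mobility = 12 − 4 − 2 = 6

M = 6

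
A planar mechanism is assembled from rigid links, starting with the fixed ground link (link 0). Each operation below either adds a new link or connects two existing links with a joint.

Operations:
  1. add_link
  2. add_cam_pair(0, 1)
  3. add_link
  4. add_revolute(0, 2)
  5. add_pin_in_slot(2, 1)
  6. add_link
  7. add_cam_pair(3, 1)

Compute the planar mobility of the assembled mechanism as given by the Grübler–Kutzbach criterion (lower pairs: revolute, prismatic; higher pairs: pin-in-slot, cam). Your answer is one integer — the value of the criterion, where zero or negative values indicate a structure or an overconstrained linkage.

L=1 J1=0 J2=0
add link → L=2 J1=0 J2=0
C@0,1 dof=2 J2 → L=2 J1=0 J2=1
add link → L=3 J1=0 J2=1
R@0,2 dof=1 J1 → L=3 J1=1 J2=1
PS@2,1 dof=2 J2 → L=3 J1=1 J2=2
add link → L=4 J1=1 J2=2
C@3,1 dof=2 J2 → L=4 J1=1 J2=3
M=3(L−1)−2J1−J2=3·3−2·1−3=4

M = 4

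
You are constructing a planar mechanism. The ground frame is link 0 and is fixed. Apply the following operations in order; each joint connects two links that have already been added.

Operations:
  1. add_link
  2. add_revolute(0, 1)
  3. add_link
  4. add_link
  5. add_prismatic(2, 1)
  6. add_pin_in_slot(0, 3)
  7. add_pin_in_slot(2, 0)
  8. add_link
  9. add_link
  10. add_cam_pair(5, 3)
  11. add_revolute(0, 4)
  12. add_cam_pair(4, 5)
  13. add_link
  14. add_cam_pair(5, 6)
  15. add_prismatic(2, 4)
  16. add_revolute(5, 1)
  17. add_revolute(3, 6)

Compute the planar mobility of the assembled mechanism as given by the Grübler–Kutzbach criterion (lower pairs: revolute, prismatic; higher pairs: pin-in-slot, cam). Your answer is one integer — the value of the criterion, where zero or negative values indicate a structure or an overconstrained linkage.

ground; <1,0,0>
#1 <2,0,0>
R:0↔1 J1 <2,1,0>
#2 <3,1,0>
#3 <4,1,0>
P:2↔1 J1 <4,2,0>
PS:0↔3 J2 <4,2,1>
PS:2↔0 J2 <4,2,2>
#4 <5,2,2>
#5 <6,2,2>
C:5↔3 J2 <6,2,3>
R:0↔4 J1 <6,3,3>
C:4↔5 J2 <6,3,4>
#6 <7,3,4>
C:5↔6 J2 <7,3,5>
P:2↔4 J1 <7,4,5>
R:5↔1 J1 <7,5,5>
R:3↔6 J1 <7,6,5>
3×6 − 2×6 − 1×5 = 1

M = 1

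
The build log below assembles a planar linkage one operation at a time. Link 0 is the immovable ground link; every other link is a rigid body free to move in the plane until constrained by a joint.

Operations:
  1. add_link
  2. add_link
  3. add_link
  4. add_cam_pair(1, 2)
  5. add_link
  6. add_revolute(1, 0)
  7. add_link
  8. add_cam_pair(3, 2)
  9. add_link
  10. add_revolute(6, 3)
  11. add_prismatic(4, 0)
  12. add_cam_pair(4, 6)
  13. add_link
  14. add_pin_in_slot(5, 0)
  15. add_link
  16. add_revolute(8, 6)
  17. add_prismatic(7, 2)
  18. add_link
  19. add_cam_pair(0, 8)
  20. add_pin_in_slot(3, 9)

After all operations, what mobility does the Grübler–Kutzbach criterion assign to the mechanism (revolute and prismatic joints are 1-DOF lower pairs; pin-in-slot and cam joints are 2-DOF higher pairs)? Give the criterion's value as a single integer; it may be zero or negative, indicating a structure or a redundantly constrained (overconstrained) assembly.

[1;0;0] (link 0 is ground)
L+ [2;0;0]
L+ [3;0;0]
L+ [4;0;0]
C(1,2)∈J2 [4;0;1]
L+ [5;0;1]
R(1,0)∈J1 [5;1;1]
L+ [6;1;1]
C(3,2)∈J2 [6;1;2]
L+ [7;1;2]
R(6,3)∈J1 [7;2;2]
P(4,0)∈J1 [7;3;2]
C(4,6)∈J2 [7;3;3]
L+ [8;3;3]
PS(5,0)∈J2 [8;3;4]
L+ [9;3;4]
R(8,6)∈J1 [9;4;4]
P(7,2)∈J1 [9;5;4]
L+ [10;5;4]
C(0,8)∈J2 [10;5;5]
PS(3,9)∈J2 [10;5;6]
mobility = 27 − 10 − 6 = 11

M = 11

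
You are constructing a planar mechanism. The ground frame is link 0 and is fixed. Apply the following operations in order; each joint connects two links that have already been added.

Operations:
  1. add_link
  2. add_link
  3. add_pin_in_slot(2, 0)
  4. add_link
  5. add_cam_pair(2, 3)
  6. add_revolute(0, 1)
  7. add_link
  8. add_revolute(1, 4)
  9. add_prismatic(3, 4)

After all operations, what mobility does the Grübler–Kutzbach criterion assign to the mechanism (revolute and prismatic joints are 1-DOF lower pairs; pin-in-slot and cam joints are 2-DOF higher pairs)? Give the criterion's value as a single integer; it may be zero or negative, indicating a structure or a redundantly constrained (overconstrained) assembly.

link 0 = ground. State L|J1|J2 = 1|0|0
+link1  2|0|0
+link2  3|0|0
PS(2,0) f=2→J2  3|0|1
+link3  4|0|1
C(2,3) f=2→J2  4|0|2
R(0,1) f=1→J1  4|1|2
+link4  5|1|2
R(1,4) f=1→J1  5|2|2
P(3,4) f=1→J1  5|3|2
M = 3(5−1)−2·3−2 = 12−6−2 = 4

M = 4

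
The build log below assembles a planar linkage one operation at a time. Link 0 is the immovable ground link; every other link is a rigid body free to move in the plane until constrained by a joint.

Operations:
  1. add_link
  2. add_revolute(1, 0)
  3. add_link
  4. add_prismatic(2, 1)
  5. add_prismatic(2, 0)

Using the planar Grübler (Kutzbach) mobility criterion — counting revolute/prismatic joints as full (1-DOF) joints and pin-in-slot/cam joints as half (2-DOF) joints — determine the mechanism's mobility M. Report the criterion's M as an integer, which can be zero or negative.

ground; <1,0,0>
#1 <2,0,0>
R:1↔0 J1 <2,1,0>
#2 <3,1,0>
P:2↔1 J1 <3,2,0>
P:2↔0 J1 <3,3,0>
3×2 − 2×3 − 1×0 = 0

M = 0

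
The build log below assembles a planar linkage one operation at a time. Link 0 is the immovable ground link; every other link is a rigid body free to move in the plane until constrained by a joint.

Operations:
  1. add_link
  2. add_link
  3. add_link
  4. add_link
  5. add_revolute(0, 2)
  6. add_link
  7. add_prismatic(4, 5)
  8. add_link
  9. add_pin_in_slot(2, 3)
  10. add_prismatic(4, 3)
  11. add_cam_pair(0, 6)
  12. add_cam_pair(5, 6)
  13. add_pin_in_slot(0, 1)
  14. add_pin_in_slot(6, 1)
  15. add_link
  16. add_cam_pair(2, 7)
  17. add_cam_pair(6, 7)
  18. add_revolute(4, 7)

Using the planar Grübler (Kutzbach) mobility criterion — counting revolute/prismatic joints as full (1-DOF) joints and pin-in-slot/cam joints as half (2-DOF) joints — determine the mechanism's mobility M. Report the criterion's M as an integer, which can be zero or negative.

M = 6

ground; <1,0,0>
#1 <2,0,0>
#2 <3,0,0>
#3 <4,0,0>
#4 <5,0,0>
R:0↔2 J1 <5,1,0>
#5 <6,1,0>
P:4↔5 J1 <6,2,0>
#6 <7,2,0>
PS:2↔3 J2 <7,2,1>
P:4↔3 J1 <7,3,1>
C:0↔6 J2 <7,3,2>
C:5↔6 J2 <7,3,3>
PS:0↔1 J2 <7,3,4>
PS:6↔1 J2 <7,3,5>
#7 <8,3,5>
C:2↔7 J2 <8,3,6>
C:6↔7 J2 <8,3,7>
R:4↔7 J1 <8,4,7>
3×7 − 2×4 − 1×7 = 6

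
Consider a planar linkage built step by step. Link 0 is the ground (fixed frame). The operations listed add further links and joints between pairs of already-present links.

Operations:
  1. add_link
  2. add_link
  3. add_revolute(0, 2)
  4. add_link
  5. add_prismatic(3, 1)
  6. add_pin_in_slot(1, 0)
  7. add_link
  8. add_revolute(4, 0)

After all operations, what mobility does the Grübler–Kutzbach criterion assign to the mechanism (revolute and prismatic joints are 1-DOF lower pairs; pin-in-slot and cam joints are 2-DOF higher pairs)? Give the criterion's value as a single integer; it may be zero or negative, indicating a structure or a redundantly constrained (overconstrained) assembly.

M = 5

link 0 = ground. State L|J1|J2 = 1|0|0
+link1  2|0|0
+link2  3|0|0
R(0,2) f=1→J1  3|1|0
+link3  4|1|0
P(3,1) f=1→J1  4|2|0
PS(1,0) f=2→J2  4|2|1
+link4  5|2|1
R(4,0) f=1→J1  5|3|1
M = 3(5−1)−2·3−1 = 12−6−1 = 5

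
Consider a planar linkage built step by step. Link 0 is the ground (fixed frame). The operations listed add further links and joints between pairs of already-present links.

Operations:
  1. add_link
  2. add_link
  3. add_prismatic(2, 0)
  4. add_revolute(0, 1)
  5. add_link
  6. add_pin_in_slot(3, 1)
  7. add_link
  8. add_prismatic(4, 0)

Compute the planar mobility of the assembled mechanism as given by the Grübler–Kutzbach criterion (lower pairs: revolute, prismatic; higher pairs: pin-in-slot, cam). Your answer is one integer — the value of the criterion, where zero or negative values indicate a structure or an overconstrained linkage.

L=1 J1=0 J2=0
add link → L=2 J1=0 J2=0
add link → L=3 J1=0 J2=0
P@2,0 dof=1 J1 → L=3 J1=1 J2=0
R@0,1 dof=1 J1 → L=3 J1=2 J2=0
add link → L=4 J1=2 J2=0
PS@3,1 dof=2 J2 → L=4 J1=2 J2=1
add link → L=5 J1=2 J2=1
P@4,0 dof=1 J1 → L=5 J1=3 J2=1
M=3(L−1)−2J1−J2=3·4−2·3−1=5

M = 5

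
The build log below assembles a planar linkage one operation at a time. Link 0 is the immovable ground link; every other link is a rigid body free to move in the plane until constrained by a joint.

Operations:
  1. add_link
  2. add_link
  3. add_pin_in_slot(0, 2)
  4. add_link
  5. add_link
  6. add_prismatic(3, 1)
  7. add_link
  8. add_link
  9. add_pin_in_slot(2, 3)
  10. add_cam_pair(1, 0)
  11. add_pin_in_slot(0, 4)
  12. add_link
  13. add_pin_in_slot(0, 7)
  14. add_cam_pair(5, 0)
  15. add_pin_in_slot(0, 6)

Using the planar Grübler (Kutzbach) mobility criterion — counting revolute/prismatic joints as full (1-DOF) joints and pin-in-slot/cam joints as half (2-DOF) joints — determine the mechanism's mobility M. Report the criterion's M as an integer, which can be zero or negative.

M = 12

L=1 J1=0 J2=0
add link → L=2 J1=0 J2=0
add link → L=3 J1=0 J2=0
PS@0,2 dof=2 J2 → L=3 J1=0 J2=1
add link → L=4 J1=0 J2=1
add link → L=5 J1=0 J2=1
P@3,1 dof=1 J1 → L=5 J1=1 J2=1
add link → L=6 J1=1 J2=1
add link → L=7 J1=1 J2=1
PS@2,3 dof=2 J2 → L=7 J1=1 J2=2
C@1,0 dof=2 J2 → L=7 J1=1 J2=3
PS@0,4 dof=2 J2 → L=7 J1=1 J2=4
add link → L=8 J1=1 J2=4
PS@0,7 dof=2 J2 → L=8 J1=1 J2=5
C@5,0 dof=2 J2 → L=8 J1=1 J2=6
PS@0,6 dof=2 J2 → L=8 J1=1 J2=7
M=3(L−1)−2J1−J2=3·7−2·1−7=12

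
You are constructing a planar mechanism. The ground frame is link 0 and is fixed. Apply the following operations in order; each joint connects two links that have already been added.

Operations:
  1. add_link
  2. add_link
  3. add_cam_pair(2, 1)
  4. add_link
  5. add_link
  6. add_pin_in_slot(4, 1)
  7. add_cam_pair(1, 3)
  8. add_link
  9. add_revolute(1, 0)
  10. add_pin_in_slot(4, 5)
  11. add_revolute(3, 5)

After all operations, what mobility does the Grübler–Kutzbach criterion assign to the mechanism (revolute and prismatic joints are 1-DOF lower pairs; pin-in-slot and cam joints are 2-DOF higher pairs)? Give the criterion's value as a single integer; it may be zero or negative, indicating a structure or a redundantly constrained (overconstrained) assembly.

(L,J1,J2)=(1,0,0); link0 fixed
link1: (2,0,0)
link2: (3,0,0)
C 2-1 [J2]: (3,0,1)
link3: (4,0,1)
link4: (5,0,1)
PS 4-1 [J2]: (5,0,2)
C 1-3 [J2]: (5,0,3)
link5: (6,0,3)
R 1-0 [J1]: (6,1,3)
PS 4-5 [J2]: (6,1,4)
R 3-5 [J1]: (6,2,4)
Grübler: 3·5 − 2·2 − 4 = 7

M = 7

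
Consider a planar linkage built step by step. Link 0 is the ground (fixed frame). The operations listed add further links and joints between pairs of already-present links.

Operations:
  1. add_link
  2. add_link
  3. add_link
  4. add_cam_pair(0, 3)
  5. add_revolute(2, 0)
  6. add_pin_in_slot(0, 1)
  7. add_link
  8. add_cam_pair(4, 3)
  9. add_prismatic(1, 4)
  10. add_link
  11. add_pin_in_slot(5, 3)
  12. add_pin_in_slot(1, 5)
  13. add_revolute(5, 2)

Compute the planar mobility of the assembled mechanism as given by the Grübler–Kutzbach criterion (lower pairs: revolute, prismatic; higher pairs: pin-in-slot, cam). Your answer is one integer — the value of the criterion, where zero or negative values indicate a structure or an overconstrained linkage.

link 0 = ground. State L|J1|J2 = 1|0|0
+link1  2|0|0
+link2  3|0|0
+link3  4|0|0
C(0,3) f=2→J2  4|0|1
R(2,0) f=1→J1  4|1|1
PS(0,1) f=2→J2  4|1|2
+link4  5|1|2
C(4,3) f=2→J2  5|1|3
P(1,4) f=1→J1  5|2|3
+link5  6|2|3
PS(5,3) f=2→J2  6|2|4
PS(1,5) f=2→J2  6|2|5
R(5,2) f=1→J1  6|3|5
M = 3(6−1)−2·3−5 = 15−6−5 = 4

M = 4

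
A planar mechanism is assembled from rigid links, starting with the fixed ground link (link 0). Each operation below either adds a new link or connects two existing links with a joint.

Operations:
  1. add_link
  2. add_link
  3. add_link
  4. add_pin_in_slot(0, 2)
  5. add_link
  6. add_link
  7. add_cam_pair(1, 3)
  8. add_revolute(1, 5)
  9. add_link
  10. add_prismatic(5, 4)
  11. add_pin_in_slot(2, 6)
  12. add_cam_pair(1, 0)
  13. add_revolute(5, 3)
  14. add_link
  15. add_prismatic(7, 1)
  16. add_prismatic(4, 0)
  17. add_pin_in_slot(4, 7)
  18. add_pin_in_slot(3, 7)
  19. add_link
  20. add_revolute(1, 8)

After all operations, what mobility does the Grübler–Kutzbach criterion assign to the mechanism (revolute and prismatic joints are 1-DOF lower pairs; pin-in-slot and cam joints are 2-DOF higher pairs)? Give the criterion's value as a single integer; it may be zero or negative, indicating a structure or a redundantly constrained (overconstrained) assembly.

M = 6

ground; <1,0,0>
#1 <2,0,0>
#2 <3,0,0>
#3 <4,0,0>
PS:0↔2 J2 <4,0,1>
#4 <5,0,1>
#5 <6,0,1>
C:1↔3 J2 <6,0,2>
R:1↔5 J1 <6,1,2>
#6 <7,1,2>
P:5↔4 J1 <7,2,2>
PS:2↔6 J2 <7,2,3>
C:1↔0 J2 <7,2,4>
R:5↔3 J1 <7,3,4>
#7 <8,3,4>
P:7↔1 J1 <8,4,4>
P:4↔0 J1 <8,5,4>
PS:4↔7 J2 <8,5,5>
PS:3↔7 J2 <8,5,6>
#8 <9,5,6>
R:1↔8 J1 <9,6,6>
3×8 − 2×6 − 1×6 = 6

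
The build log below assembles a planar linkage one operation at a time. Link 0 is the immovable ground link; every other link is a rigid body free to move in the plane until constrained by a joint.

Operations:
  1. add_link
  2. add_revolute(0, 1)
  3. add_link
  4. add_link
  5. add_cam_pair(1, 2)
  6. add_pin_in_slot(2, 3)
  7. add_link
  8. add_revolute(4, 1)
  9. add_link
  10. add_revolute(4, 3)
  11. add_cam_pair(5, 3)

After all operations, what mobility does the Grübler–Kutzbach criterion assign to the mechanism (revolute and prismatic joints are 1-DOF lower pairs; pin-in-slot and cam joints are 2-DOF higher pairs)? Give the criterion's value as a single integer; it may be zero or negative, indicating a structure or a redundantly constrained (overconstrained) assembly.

M = 6

ground; <1,0,0>
#1 <2,0,0>
R:0↔1 J1 <2,1,0>
#2 <3,1,0>
#3 <4,1,0>
C:1↔2 J2 <4,1,1>
PS:2↔3 J2 <4,1,2>
#4 <5,1,2>
R:4↔1 J1 <5,2,2>
#5 <6,2,2>
R:4↔3 J1 <6,3,2>
C:5↔3 J2 <6,3,3>
3×5 − 2×3 − 1×3 = 6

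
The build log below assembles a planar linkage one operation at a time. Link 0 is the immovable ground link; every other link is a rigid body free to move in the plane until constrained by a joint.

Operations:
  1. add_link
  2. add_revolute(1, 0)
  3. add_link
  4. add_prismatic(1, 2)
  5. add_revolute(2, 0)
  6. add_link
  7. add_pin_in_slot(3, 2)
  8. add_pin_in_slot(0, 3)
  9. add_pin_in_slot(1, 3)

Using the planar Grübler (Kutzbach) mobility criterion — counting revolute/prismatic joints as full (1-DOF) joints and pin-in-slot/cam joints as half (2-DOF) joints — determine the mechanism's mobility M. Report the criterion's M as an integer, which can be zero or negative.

M = 0

L=1 J1=0 J2=0
add link → L=2 J1=0 J2=0
R@1,0 dof=1 J1 → L=2 J1=1 J2=0
add link → L=3 J1=1 J2=0
P@1,2 dof=1 J1 → L=3 J1=2 J2=0
R@2,0 dof=1 J1 → L=3 J1=3 J2=0
add link → L=4 J1=3 J2=0
PS@3,2 dof=2 J2 → L=4 J1=3 J2=1
PS@0,3 dof=2 J2 → L=4 J1=3 J2=2
PS@1,3 dof=2 J2 → L=4 J1=3 J2=3
M=3(L−1)−2J1−J2=3·3−2·3−3=0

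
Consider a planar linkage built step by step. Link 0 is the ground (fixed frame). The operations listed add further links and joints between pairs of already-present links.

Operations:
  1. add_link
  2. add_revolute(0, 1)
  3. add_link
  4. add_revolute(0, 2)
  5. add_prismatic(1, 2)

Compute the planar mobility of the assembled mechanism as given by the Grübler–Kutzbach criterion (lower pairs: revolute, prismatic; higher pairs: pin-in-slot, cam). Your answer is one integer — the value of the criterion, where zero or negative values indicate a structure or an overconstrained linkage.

L=1 J1=0 J2=0
add link → L=2 J1=0 J2=0
R@0,1 dof=1 J1 → L=2 J1=1 J2=0
add link → L=3 J1=1 J2=0
R@0,2 dof=1 J1 → L=3 J1=2 J2=0
P@1,2 dof=1 J1 → L=3 J1=3 J2=0
M=3(L−1)−2J1−J2=3·2−2·3−0=0

M = 0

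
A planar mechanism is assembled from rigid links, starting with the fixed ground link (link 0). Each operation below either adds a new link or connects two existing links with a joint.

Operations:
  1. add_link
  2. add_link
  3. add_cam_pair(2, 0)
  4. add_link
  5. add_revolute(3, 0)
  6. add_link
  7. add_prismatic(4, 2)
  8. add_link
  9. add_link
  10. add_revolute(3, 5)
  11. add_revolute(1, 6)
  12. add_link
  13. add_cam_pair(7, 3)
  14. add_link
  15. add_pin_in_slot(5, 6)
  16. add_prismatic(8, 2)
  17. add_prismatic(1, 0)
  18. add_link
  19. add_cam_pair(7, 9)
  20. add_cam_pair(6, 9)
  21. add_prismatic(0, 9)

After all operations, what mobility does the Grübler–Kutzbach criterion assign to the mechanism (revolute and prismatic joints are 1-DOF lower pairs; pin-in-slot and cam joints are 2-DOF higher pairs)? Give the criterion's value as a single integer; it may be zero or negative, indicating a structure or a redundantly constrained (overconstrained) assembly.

[1;0;0] (link 0 is ground)
L+ [2;0;0]
L+ [3;0;0]
C(2,0)∈J2 [3;0;1]
L+ [4;0;1]
R(3,0)∈J1 [4;1;1]
L+ [5;1;1]
P(4,2)∈J1 [5;2;1]
L+ [6;2;1]
L+ [7;2;1]
R(3,5)∈J1 [7;3;1]
R(1,6)∈J1 [7;4;1]
L+ [8;4;1]
C(7,3)∈J2 [8;4;2]
L+ [9;4;2]
PS(5,6)∈J2 [9;4;3]
P(8,2)∈J1 [9;5;3]
P(1,0)∈J1 [9;6;3]
L+ [10;6;3]
C(7,9)∈J2 [10;6;4]
C(6,9)∈J2 [10;6;5]
P(0,9)∈J1 [10;7;5]
mobility = 27 − 14 − 5 = 8

M = 8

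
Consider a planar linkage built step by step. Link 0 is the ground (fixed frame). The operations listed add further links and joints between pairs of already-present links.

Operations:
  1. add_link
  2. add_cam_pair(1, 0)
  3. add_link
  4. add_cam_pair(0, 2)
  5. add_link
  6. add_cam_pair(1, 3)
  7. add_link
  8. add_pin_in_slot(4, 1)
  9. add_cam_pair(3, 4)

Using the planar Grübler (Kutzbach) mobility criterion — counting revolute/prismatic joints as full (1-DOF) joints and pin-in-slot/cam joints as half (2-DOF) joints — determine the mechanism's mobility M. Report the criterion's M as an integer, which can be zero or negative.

M = 7

(L,J1,J2)=(1,0,0); link0 fixed
link1: (2,0,0)
C 1-0 [J2]: (2,0,1)
link2: (3,0,1)
C 0-2 [J2]: (3,0,2)
link3: (4,0,2)
C 1-3 [J2]: (4,0,3)
link4: (5,0,3)
PS 4-1 [J2]: (5,0,4)
C 3-4 [J2]: (5,0,5)
Grübler: 3·4 − 2·0 − 5 = 7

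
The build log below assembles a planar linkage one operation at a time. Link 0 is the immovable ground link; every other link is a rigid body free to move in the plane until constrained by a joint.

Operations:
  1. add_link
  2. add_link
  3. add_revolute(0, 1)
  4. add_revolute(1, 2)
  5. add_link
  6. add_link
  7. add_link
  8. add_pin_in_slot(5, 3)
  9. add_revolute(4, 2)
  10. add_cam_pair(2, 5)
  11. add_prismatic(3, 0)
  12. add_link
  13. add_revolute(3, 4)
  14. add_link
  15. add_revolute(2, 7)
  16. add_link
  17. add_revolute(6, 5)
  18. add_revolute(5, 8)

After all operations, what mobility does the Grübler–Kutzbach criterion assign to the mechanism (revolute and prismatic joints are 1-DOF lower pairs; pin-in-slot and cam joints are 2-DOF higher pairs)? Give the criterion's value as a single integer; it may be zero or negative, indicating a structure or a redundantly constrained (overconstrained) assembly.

M = 6

ground; <1,0,0>
#1 <2,0,0>
#2 <3,0,0>
R:0↔1 J1 <3,1,0>
R:1↔2 J1 <3,2,0>
#3 <4,2,0>
#4 <5,2,0>
#5 <6,2,0>
PS:5↔3 J2 <6,2,1>
R:4↔2 J1 <6,3,1>
C:2↔5 J2 <6,3,2>
P:3↔0 J1 <6,4,2>
#6 <7,4,2>
R:3↔4 J1 <7,5,2>
#7 <8,5,2>
R:2↔7 J1 <8,6,2>
#8 <9,6,2>
R:6↔5 J1 <9,7,2>
R:5↔8 J1 <9,8,2>
3×8 − 2×8 − 1×2 = 6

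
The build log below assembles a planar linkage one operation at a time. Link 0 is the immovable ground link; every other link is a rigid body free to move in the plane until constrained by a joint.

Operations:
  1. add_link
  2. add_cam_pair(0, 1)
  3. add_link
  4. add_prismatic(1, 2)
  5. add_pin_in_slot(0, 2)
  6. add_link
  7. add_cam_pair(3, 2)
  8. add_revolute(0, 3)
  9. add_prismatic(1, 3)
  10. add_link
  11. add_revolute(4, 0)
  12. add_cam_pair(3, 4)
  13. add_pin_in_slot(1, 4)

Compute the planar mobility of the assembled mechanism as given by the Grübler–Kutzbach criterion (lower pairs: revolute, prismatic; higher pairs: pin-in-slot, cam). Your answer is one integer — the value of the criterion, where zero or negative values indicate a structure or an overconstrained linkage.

L=1 J1=0 J2=0
add link → L=2 J1=0 J2=0
C@0,1 dof=2 J2 → L=2 J1=0 J2=1
add link → L=3 J1=0 J2=1
P@1,2 dof=1 J1 → L=3 J1=1 J2=1
PS@0,2 dof=2 J2 → L=3 J1=1 J2=2
add link → L=4 J1=1 J2=2
C@3,2 dof=2 J2 → L=4 J1=1 J2=3
R@0,3 dof=1 J1 → L=4 J1=2 J2=3
P@1,3 dof=1 J1 → L=4 J1=3 J2=3
add link → L=5 J1=3 J2=3
R@4,0 dof=1 J1 → L=5 J1=4 J2=3
C@3,4 dof=2 J2 → L=5 J1=4 J2=4
PS@1,4 dof=2 J2 → L=5 J1=4 J2=5
M=3(L−1)−2J1−J2=3·4−2·4−5=-1

M = -1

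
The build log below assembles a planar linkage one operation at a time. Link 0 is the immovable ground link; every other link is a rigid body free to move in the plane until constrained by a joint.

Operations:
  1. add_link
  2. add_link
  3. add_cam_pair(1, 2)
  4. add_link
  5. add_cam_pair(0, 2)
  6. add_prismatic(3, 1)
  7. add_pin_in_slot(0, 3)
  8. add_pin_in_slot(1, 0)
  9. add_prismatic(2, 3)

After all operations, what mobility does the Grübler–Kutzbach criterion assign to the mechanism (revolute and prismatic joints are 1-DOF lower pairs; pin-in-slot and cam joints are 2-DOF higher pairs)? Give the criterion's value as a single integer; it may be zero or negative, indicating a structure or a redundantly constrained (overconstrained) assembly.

M = 1

(L,J1,J2)=(1,0,0); link0 fixed
link1: (2,0,0)
link2: (3,0,0)
C 1-2 [J2]: (3,0,1)
link3: (4,0,1)
C 0-2 [J2]: (4,0,2)
P 3-1 [J1]: (4,1,2)
PS 0-3 [J2]: (4,1,3)
PS 1-0 [J2]: (4,1,4)
P 2-3 [J1]: (4,2,4)
Grübler: 3·3 − 2·2 − 4 = 1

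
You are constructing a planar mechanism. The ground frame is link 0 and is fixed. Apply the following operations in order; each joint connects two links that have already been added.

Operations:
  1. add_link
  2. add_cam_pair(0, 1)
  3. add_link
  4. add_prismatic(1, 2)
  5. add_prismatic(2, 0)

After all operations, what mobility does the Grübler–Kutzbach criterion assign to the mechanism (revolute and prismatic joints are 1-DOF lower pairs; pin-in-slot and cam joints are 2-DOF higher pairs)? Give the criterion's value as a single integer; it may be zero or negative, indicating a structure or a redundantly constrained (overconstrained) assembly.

ground; <1,0,0>
#1 <2,0,0>
C:0↔1 J2 <2,0,1>
#2 <3,0,1>
P:1↔2 J1 <3,1,1>
P:2↔0 J1 <3,2,1>
3×2 − 2×2 − 1×1 = 1

M = 1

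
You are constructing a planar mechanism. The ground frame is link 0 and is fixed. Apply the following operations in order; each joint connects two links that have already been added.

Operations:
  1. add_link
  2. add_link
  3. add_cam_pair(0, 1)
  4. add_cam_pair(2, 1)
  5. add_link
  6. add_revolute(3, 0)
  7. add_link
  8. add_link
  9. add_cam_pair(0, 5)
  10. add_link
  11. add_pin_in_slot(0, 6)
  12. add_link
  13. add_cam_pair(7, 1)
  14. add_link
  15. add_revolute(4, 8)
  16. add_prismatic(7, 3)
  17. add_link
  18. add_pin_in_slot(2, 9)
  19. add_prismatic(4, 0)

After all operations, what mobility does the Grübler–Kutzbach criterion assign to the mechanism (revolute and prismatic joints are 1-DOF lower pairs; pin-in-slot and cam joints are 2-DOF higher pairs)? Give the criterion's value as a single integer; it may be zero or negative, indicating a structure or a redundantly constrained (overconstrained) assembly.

M = 13

L=1 J1=0 J2=0
add link → L=2 J1=0 J2=0
add link → L=3 J1=0 J2=0
C@0,1 dof=2 J2 → L=3 J1=0 J2=1
C@2,1 dof=2 J2 → L=3 J1=0 J2=2
add link → L=4 J1=0 J2=2
R@3,0 dof=1 J1 → L=4 J1=1 J2=2
add link → L=5 J1=1 J2=2
add link → L=6 J1=1 J2=2
C@0,5 dof=2 J2 → L=6 J1=1 J2=3
add link → L=7 J1=1 J2=3
PS@0,6 dof=2 J2 → L=7 J1=1 J2=4
add link → L=8 J1=1 J2=4
C@7,1 dof=2 J2 → L=8 J1=1 J2=5
add link → L=9 J1=1 J2=5
R@4,8 dof=1 J1 → L=9 J1=2 J2=5
P@7,3 dof=1 J1 → L=9 J1=3 J2=5
add link → L=10 J1=3 J2=5
PS@2,9 dof=2 J2 → L=10 J1=3 J2=6
P@4,0 dof=1 J1 → L=10 J1=4 J2=6
M=3(L−1)−2J1−J2=3·9−2·4−6=13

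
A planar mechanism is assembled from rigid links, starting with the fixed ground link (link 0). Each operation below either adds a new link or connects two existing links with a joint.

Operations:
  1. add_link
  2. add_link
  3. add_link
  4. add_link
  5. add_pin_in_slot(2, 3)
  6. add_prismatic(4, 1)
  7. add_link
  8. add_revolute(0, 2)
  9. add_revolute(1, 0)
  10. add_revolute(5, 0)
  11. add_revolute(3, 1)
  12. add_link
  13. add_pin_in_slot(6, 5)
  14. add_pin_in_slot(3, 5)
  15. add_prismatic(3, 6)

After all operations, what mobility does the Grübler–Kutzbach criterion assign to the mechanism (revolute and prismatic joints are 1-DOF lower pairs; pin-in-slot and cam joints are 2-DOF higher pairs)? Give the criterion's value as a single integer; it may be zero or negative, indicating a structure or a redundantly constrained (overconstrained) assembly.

M = 3

link 0 = ground. State L|J1|J2 = 1|0|0
+link1  2|0|0
+link2  3|0|0
+link3  4|0|0
+link4  5|0|0
PS(2,3) f=2→J2  5|0|1
P(4,1) f=1→J1  5|1|1
+link5  6|1|1
R(0,2) f=1→J1  6|2|1
R(1,0) f=1→J1  6|3|1
R(5,0) f=1→J1  6|4|1
R(3,1) f=1→J1  6|5|1
+link6  7|5|1
PS(6,5) f=2→J2  7|5|2
PS(3,5) f=2→J2  7|5|3
P(3,6) f=1→J1  7|6|3
M = 3(7−1)−2·6−3 = 18−12−3 = 3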